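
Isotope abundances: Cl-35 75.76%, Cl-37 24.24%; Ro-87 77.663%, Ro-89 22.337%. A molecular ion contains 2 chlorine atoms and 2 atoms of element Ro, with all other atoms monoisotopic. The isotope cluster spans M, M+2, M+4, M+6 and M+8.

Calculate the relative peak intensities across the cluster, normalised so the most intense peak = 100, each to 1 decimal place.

82.3 : 100.0 : 45.5 : 9.2 : 0.7

Chlorine pattern (n=2): 0.57395776 : 0.36728448 : 0.05875776
Element Ro pattern (n=2): 0.60315416 : 0.34695169 : 0.04989416
Convolve the two distributions (both contribute in 2-u steps):
  M: 0.57395776×0.60315416 = 0.346185
  M+2: 0.57395776×0.34695169 + 0.36728448×0.60315416 = 0.420665
  M+4: 0.57395776×0.04989416 + 0.36728448×0.34695169 + 0.05875776×0.60315416 = 0.191507
  M+6: 0.36728448×0.04989416 + 0.05875776×0.34695169 = 0.038711
  M+8: 0.05875776×0.04989416 = 0.002932
Scale to base peak (0.420665) = 100: 82.3 : 100.0 : 45.5 : 9.2 : 0.7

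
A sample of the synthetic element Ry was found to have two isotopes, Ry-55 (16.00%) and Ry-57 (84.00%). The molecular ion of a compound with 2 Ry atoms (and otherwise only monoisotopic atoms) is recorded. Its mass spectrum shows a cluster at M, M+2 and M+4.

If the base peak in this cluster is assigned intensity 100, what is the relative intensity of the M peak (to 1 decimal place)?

3.6

Binomial terms of (0.1600 + 0.8400)^2: M 0.0256, M+2 0.2688, M+4 0.7056 → M+4 is the base peak.
P(M+4) = C(2,2) × 0.1600^0 × 0.8400^2 = 1 × 1.0000 × 0.7056 = 0.705600 (base)
P(M) = C(2,0) × 0.1600^2 × 0.8400^0 = 1 × 0.0256 × 1.0000 = 0.025600
Relative intensity = 0.025600 / 0.705600 × 100 = 3.6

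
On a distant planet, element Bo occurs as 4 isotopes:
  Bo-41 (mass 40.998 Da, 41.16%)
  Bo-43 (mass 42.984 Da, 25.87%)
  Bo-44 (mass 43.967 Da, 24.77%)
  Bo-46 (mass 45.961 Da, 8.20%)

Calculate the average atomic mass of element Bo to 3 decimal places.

42.654 Da

Ar = Σ fᵢ·mᵢ = 0.4116 × 40.998 + 0.2587 × 42.984 + 0.2477 × 43.967 + 0.0820 × 45.961
= 16.8748 + 11.1200 + 10.8906 + 3.7688 = 42.6542 Da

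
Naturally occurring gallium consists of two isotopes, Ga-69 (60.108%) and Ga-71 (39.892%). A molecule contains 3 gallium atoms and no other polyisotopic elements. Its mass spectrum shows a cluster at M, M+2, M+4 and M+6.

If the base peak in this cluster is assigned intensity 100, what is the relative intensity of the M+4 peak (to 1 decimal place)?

66.4

(0.60108 + 0.39892)^3 gives M 0.2172, M+2 0.4324, M+4 0.2870, M+6 0.0635; the largest is M+2.
P(M+2) = C(3,1) × 0.60108^2 × 0.39892^1 = 3 × 0.36129717 × 0.39892 = 0.432386 (base)
P(M+4) = C(3,2) × 0.60108^1 × 0.39892^2 = 3 × 0.60108 × 0.15913717 = 0.286963
Relative intensity = 0.286963 / 0.432386 × 100 = 66.4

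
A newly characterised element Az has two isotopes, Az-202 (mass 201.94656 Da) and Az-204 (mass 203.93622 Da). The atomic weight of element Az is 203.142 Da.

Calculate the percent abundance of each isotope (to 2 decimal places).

Az-202: 39.92%, Az-204: 60.08%

Writing the weighted mean with unknown fraction x of Az-202:
201.94656·x + 203.93622·(1 − x) = 203.142
(201.94656 − 203.93622)·x = 203.142 − 203.93622
x = -0.79422 / -1.98966 = 0.39917 → 39.92% Az-202, 60.08% Az-204.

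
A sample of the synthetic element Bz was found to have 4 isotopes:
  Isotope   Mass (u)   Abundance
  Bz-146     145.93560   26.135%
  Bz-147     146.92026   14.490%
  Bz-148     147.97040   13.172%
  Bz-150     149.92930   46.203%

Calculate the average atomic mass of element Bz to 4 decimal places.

Weight each isotope mass by its fractional abundance: 0.26135 × 145.93560 + 0.14490 × 146.92026 + 0.13172 × 147.97040 + 0.46203 × 149.92930
= 38.140269 + 21.288746 + 19.490661 + 69.271834 = 148.191510 u

148.1915 u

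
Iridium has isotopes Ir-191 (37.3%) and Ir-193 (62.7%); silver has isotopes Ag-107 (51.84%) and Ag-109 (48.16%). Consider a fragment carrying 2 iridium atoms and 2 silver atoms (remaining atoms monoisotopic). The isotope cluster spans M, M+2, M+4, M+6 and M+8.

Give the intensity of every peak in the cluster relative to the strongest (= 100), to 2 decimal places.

10.07 : 52.54 : 100.00 : 82.05 : 24.55

Iridium pattern (n=2): 0.139129 : 0.467742 : 0.393129
Silver pattern (n=2): 0.26873856 : 0.49932288 : 0.23193856
Convolve the two distributions (both contribute in 2-u steps):
  M: 0.139129×0.26873856 = 0.037389
  M+2: 0.139129×0.49932288 + 0.467742×0.26873856 = 0.195171
  M+4: 0.139129×0.23193856 + 0.467742×0.49932288 + 0.393129×0.26873856 = 0.371473
  M+6: 0.467742×0.23193856 + 0.393129×0.49932288 = 0.304786
  M+8: 0.393129×0.23193856 = 0.091182
Scale to base peak (0.371473) = 100: 10.07 : 52.54 : 100.00 : 82.05 : 24.55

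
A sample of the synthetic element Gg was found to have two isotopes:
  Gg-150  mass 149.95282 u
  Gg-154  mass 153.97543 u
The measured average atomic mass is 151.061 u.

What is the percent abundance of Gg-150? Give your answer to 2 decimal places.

72.45%

Writing the weighted mean with unknown fraction x of Gg-150:
149.95282·x + 153.97543·(1 − x) = 151.061
(149.95282 − 153.97543)·x = 151.061 − 153.97543
x = -2.91443 / -4.02261 = 0.72451 → 72.45% Gg-150, 27.55% Gg-154.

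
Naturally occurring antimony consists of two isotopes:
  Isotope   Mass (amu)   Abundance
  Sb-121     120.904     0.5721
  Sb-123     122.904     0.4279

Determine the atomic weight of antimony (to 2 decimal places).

121.76 amu

Ar = Σ fᵢ·mᵢ = 0.5721 × 120.904 + 0.4279 × 122.904
= 69.1692 + 52.5906 = 121.7598 amu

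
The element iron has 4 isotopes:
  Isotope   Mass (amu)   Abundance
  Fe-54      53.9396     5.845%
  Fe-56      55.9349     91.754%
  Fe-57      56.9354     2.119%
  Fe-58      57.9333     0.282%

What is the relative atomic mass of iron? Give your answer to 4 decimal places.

55.8451 amu

Ar = Σ fᵢ·mᵢ = 0.05845 × 53.9396 + 0.91754 × 55.9349 + 0.02119 × 56.9354 + 0.00282 × 57.9333
= 3.15277 + 51.32251 + 1.20646 + 0.16337 = 55.84511 amu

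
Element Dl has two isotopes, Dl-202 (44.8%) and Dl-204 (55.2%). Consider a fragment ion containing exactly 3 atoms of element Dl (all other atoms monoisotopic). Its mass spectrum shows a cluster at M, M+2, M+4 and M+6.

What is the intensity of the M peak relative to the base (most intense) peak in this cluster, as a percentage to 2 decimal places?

Binomial terms of (0.448 + 0.552)^3: M 0.0899, M+2 0.3324, M+4 0.4095, M+6 0.1682 → M+4 is the base peak.
P(M+4) = C(3,2) × 0.448^1 × 0.552^2 = 3 × 0.4480 × 0.304704 = 0.409522 (base)
P(M) = C(3,0) × 0.448^3 × 0.552^0 = 1 × 0.08991539 × 1.0000 = 0.089915
Relative intensity = 0.089915 / 0.409522 × 100 = 21.96

21.96%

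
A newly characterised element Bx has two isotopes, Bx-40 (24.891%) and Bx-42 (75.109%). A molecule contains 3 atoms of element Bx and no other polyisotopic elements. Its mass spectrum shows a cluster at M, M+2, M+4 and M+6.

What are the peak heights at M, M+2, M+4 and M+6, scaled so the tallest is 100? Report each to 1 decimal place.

The 3 Bx atoms are independent, so intensities follow the terms of (0.24891 + 0.75109)^3.
P(M) = 0.24891^3 = 0.015422
P(M+2) = 3 × 0.24891^2 × 0.75109^1 = 0.139604
P(M+4) = 3 × 0.24891^1 × 0.75109^2 = 0.421257
P(M+6) = 0.75109^3 = 0.423717
The M+6 peak is largest (0.423717); scaling to 100 gives 3.6 : 32.9 : 99.4 : 100.0.

3.6 : 32.9 : 99.4 : 100.0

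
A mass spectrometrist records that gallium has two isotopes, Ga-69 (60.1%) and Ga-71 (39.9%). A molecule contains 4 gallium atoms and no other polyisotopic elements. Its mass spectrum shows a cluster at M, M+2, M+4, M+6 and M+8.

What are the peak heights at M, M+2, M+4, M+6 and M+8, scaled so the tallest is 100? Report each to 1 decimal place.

37.7 : 100.0 : 99.6 : 44.1 : 7.3

Expanding (0.601 + 0.399)^4:
P(M) = 0.601^4 = 0.130466
P(M+2) = 4 × 0.601^3 × 0.399^1 = 0.346463
P(M+4) = 6 × 0.601^2 × 0.399^2 = 0.345021
P(M+6) = 4 × 0.601^1 × 0.399^3 = 0.152705
P(M+8) = 0.399^4 = 0.025345
The M+2 peak is largest (0.346463); scaling to 100 gives 37.7 : 100.0 : 99.6 : 44.1 : 7.3.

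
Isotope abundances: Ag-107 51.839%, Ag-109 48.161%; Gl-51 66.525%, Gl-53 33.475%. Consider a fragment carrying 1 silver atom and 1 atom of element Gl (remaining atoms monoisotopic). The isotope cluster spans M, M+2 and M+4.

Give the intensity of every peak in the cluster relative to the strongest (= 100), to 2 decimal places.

Silver pattern (n=1): 0.51839 : 0.48161
Element Gl pattern (n=1): 0.66525 : 0.33475
Convolve the two distributions (both contribute in 2-u steps):
  M: 0.51839×0.66525 = 0.344859
  M+2: 0.51839×0.33475 + 0.48161×0.66525 = 0.493922
  M+4: 0.48161×0.33475 = 0.161219
Scale to base peak (0.493922) = 100: 69.82 : 100.00 : 32.64

69.82 : 100.00 : 32.64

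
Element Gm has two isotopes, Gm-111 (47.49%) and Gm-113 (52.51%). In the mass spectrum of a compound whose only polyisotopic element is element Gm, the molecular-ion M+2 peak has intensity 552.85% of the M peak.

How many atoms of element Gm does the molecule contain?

5

The M+2/M ratio from n Gm atoms is n · q/p = n · 0.5251/0.4749.
n = 5.5285 × 0.4749/0.5251 = 5.00 ≈ 5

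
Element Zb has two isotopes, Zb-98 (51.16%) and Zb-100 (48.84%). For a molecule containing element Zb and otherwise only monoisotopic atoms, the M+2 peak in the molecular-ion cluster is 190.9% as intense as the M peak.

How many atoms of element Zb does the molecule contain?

With n Zb atoms, P(M+2)/P(M) = C(n,1)·p^(n−1)q / p^n = n·q/p = n · 0.4884/0.5116.
n = 1.909 × 0.5116/0.4884 = 2.00 ≈ 2

2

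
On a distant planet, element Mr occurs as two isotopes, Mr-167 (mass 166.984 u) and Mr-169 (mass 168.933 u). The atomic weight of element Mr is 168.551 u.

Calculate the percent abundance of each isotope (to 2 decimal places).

With x = fraction of Mr-167 (so Mr-169 is 1 − x):
166.984·x + 168.933·(1 − x) = 168.551
(166.984 − 168.933)·x = 168.551 − 168.933
x = -0.382 / -1.949 = 0.19600 → 19.60% Mr-167, 80.40% Mr-169.

Mr-167: 19.60%, Mr-169: 80.40%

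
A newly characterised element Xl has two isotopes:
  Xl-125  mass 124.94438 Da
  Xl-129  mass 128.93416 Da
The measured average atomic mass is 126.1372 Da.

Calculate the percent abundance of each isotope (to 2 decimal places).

Xl-125: 70.10%, Xl-129: 29.90%

Let x be the fractional abundance of Xl-125; then Xl-129 has abundance 1 − x.
124.94438·x + 128.93416·(1 − x) = 126.1372
(124.94438 − 128.93416)·x = 126.1372 − 128.93416
x = -2.79696 / -3.98978 = 0.70103 → 70.10% Xl-125, 29.90% Xl-129.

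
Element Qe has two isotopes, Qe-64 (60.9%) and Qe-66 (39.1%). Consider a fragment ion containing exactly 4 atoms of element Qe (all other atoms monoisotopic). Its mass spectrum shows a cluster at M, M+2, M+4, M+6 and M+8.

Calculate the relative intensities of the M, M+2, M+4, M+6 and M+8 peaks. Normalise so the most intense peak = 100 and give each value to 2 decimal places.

Each Qe atom is independently Qe-64 (p = 0.609) or Qe-66 (q = 0.391); the cluster is the binomial expansion (p + q)^4.
P(M) = 0.609^4 = 0.137553
P(M+2) = 4 × 0.609^3 × 0.391^1 = 0.353255
P(M+4) = 6 × 0.609^2 × 0.391^2 = 0.340204
P(M+6) = 4 × 0.609^1 × 0.391^3 = 0.145615
P(M+8) = 0.391^4 = 0.023373
The M+2 peak is largest (0.353255); scaling to 100 gives 38.94 : 100.00 : 96.31 : 41.22 : 6.62.

38.94 : 100.00 : 96.31 : 41.22 : 6.62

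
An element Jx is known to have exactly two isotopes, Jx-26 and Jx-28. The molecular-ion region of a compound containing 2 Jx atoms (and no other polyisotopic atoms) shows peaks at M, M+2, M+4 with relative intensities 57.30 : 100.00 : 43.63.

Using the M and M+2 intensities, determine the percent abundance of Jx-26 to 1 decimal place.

Write p for the Jx-26 fraction. I(M+2)/I(M) = [C(2,1)·p^1·(1−p)] / p^2 = 2·(1−p)/p = 100.00/57.30 = 1.7452
(1−p)/p = 1.7452/2 = 0.8726  ⇒  p = 1/(1 + 0.8726) = 0.5340
Jx-26: 53.4%, Jx-28: 46.6%.

53.4%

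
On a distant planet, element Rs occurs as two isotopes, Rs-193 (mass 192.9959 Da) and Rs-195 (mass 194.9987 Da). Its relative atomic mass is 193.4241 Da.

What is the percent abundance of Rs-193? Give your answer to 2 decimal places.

Let x be the fractional abundance of Rs-193; then Rs-195 has abundance 1 − x.
192.9959·x + 194.9987·(1 − x) = 193.4241
(192.9959 − 194.9987)·x = 193.4241 − 194.9987
x = -1.5746 / -2.0028 = 0.78620 → 78.62% Rs-193, 21.38% Rs-195.

78.62%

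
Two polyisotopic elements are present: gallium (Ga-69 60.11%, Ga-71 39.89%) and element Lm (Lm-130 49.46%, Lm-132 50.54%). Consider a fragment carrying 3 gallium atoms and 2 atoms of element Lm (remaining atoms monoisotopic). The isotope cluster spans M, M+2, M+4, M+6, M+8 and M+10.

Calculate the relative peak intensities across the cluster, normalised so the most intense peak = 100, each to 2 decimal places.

Gallium pattern (n=3): 0.21719018 : 0.43239309 : 0.28694328 : 0.06347345
Element Lm pattern (n=2): 0.24462916 : 0.49994168 : 0.25542916
Convolve the two distributions (both contribute in 2-u steps):
  M: 0.21719018×0.24462916 = 0.053131
  M+2: 0.21719018×0.49994168 + 0.43239309×0.24462916 = 0.214358
  M+4: 0.21719018×0.25542916 + 0.43239309×0.49994168 + 0.28694328×0.24462916 = 0.341843
  M+6: 0.43239309×0.25542916 + 0.28694328×0.49994168 + 0.06347345×0.24462916 = 0.269428
  M+8: 0.28694328×0.25542916 + 0.06347345×0.49994168 = 0.105027
  M+10: 0.06347345×0.25542916 = 0.016213
Scale to base peak (0.341843) = 100: 15.54 : 62.71 : 100.00 : 78.82 : 30.72 : 4.74

15.54 : 62.71 : 100.00 : 78.82 : 30.72 : 4.74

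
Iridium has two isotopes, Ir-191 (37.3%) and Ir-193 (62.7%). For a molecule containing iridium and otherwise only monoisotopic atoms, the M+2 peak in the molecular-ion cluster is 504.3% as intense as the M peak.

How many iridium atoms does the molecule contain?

The M+2/M ratio from n Ir atoms is n · q/p = n · 0.627/0.373.
n = 5.043 × 0.373/0.627 = 3.00 ≈ 3

3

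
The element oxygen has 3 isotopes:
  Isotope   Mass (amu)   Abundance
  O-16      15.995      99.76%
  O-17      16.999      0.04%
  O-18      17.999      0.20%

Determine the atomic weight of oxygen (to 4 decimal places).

Ar = Σ fᵢ·mᵢ = 0.9976 × 15.995 + 0.0004 × 16.999 + 0.0020 × 17.999
= 15.95661 + 0.00680 + 0.03600 = 15.99941 amu

15.9994 amu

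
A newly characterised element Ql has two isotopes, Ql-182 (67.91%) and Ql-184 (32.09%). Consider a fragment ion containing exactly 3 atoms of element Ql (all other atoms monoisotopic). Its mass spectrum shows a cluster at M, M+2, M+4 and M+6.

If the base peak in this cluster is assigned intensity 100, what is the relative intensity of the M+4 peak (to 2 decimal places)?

Term probabilities: M 0.3132, M+2 0.4440, M+4 0.2098, M+6 0.0330. Base peak = M+2.
P(M+2) = C(3,1) × 0.6791^2 × 0.3209^1 = 3 × 0.46117681 × 0.3209 = 0.443975 (base)
P(M+4) = C(3,2) × 0.6791^1 × 0.3209^2 = 3 × 0.6791 × 0.10297681 = 0.209795
Relative intensity = 0.209795 / 0.443975 × 100 = 47.25

47.25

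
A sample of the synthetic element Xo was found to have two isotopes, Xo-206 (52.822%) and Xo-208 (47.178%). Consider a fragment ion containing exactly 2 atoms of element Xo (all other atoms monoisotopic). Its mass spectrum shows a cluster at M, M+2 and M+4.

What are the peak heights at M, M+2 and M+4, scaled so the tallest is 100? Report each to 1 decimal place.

56.0 : 100.0 : 44.7

The 2 Xo atoms are independent, so intensities follow the terms of (0.52822 + 0.47178)^2.
P(M) = 0.52822^2 = 0.279016
P(M+2) = 2 × 0.52822^1 × 0.47178^1 = 0.498407
P(M+4) = 0.47178^2 = 0.222576
The M+2 peak is largest (0.498407); scaling to 100 gives 56.0 : 100.0 : 44.7.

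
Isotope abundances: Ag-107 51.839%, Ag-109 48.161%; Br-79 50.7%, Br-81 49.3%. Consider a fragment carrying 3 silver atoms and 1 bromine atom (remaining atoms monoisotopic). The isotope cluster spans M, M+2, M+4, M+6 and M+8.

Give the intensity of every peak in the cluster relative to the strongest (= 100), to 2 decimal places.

18.87 : 70.94 : 100.00 : 62.64 : 14.71

Silver pattern (n=3): 0.13930601 : 0.38826655 : 0.36071887 : 0.11170857
Bromine pattern (n=1): 0.5070 : 0.4930
Convolve the two distributions (both contribute in 2-u steps):
  M: 0.13930601×0.5070 = 0.070628
  M+2: 0.13930601×0.4930 + 0.38826655×0.5070 = 0.265529
  M+4: 0.38826655×0.4930 + 0.36071887×0.5070 = 0.374300
  M+6: 0.36071887×0.4930 + 0.11170857×0.5070 = 0.234471
  M+8: 0.11170857×0.4930 = 0.055072
Scale to base peak (0.374300) = 100: 18.87 : 70.94 : 100.00 : 62.64 : 14.71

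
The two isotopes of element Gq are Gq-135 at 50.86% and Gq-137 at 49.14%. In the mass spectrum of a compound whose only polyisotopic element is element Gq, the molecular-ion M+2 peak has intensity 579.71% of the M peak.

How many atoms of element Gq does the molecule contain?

For n independent Gq atoms, I(M+2)/I(M) = n · (abundance Gq-137) / (abundance Gq-135) = n · 0.4914/0.5086.
n = 5.7971 × 0.5086/0.4914 = 6.00 ≈ 6

6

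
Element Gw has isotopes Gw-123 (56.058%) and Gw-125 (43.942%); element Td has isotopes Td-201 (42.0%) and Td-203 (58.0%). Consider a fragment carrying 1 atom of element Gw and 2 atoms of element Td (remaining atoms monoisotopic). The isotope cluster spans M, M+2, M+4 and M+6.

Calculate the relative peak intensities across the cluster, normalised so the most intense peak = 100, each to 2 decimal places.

24.56 : 87.08 : 100.00 : 36.71

Element Gw pattern (n=1): 0.56058 : 0.43942
Element Td pattern (n=2): 0.1764 : 0.4872 : 0.3364
Convolve the two distributions (both contribute in 2-u steps):
  M: 0.56058×0.1764 = 0.098886
  M+2: 0.56058×0.4872 + 0.43942×0.1764 = 0.350628
  M+4: 0.56058×0.3364 + 0.43942×0.4872 = 0.402665
  M+6: 0.43942×0.3364 = 0.147821
Scale to base peak (0.402665) = 100: 24.56 : 87.08 : 100.00 : 36.71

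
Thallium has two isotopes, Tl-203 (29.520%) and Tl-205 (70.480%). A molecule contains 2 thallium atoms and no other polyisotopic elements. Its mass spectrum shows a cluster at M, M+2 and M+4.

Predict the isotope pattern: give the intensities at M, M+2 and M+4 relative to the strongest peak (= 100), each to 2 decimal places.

The 2 Tl atoms are independent, so intensities follow the terms of (0.29520 + 0.70480)^2.
P(M) = 0.29520^2 = 0.087143
P(M+2) = 2 × 0.29520^1 × 0.70480^1 = 0.416114
P(M+4) = 0.70480^2 = 0.496743
The M+4 peak is largest (0.496743); scaling to 100 gives 17.54 : 83.77 : 100.00.

17.54 : 83.77 : 100.00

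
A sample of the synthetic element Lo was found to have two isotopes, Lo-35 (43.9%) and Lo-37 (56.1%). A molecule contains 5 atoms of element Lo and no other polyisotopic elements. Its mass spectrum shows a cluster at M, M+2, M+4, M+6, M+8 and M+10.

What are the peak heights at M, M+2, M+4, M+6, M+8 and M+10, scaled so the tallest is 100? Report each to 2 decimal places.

4.79 : 30.62 : 78.25 : 100.00 : 63.90 : 16.33

Each Lo atom is independently Lo-35 (p = 0.439) or Lo-37 (q = 0.561); the cluster is the binomial expansion (p + q)^5.
P(M) = 0.439^5 = 0.016305
P(M+2) = 5 × 0.439^4 × 0.561^1 = 0.104182
P(M+4) = 10 × 0.439^3 × 0.561^2 = 0.266268
P(M+6) = 10 × 0.439^2 × 0.561^3 = 0.340265
P(M+8) = 5 × 0.439^1 × 0.561^4 = 0.217413
P(M+10) = 0.561^5 = 0.055567
The M+6 peak is largest (0.340265); scaling to 100 gives 4.79 : 30.62 : 78.25 : 100.00 : 63.90 : 16.33.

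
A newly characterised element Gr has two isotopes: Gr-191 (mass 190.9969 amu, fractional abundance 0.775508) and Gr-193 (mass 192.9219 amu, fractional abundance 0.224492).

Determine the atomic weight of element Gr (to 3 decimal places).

Average mass = Σ (abundance × isotope mass) = 0.775508 × 190.9969 + 0.224492 × 192.9219
= 148.11962 + 43.30942 = 191.42904 amu

191.429 amu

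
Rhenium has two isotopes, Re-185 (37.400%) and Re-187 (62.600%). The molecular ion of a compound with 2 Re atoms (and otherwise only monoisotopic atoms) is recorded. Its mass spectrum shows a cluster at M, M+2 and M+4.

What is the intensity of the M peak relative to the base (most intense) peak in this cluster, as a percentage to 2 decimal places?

29.87%

Binomial terms of (0.37400 + 0.62600)^2: M 0.1399, M+2 0.4682, M+4 0.3919 → M+2 is the base peak.
P(M+2) = C(2,1) × 0.37400^1 × 0.62600^1 = 2 × 0.3740 × 0.6260 = 0.468248 (base)
P(M) = C(2,0) × 0.37400^2 × 0.62600^0 = 1 × 0.139876 × 1.0000 = 0.139876
Relative intensity = 0.139876 / 0.468248 × 100 = 29.87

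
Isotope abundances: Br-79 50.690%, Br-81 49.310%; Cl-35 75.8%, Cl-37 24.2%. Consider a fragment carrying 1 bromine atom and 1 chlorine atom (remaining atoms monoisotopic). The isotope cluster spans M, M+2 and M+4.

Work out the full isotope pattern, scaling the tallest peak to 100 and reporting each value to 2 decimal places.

77.40 : 100.00 : 24.04

Bromine pattern (n=1): 0.5069 : 0.4931
Chlorine pattern (n=1): 0.7580 : 0.2420
Convolve the two distributions (both contribute in 2-u steps):
  M: 0.5069×0.7580 = 0.384230
  M+2: 0.5069×0.2420 + 0.4931×0.7580 = 0.496440
  M+4: 0.4931×0.2420 = 0.119330
Scale to base peak (0.496440) = 100: 77.40 : 100.00 : 24.04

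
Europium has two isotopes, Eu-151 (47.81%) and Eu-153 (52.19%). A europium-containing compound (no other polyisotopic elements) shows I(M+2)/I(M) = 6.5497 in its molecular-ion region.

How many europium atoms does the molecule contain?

6

The M+2/M ratio from n Eu atoms is n · q/p = n · 0.5219/0.4781.
n = 6.5497 × 0.4781/0.5219 = 6.00 ≈ 6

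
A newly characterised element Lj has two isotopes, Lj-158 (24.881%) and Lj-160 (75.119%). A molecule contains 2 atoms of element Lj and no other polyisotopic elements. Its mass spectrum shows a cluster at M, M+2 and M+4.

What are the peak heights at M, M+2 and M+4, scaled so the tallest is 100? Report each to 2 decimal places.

Each Lj atom is independently Lj-158 (p = 0.24881) or Lj-160 (q = 0.75119); the cluster is the binomial expansion (p + q)^2.
P(M) = 0.24881^2 = 0.061906
P(M+2) = 2 × 0.24881^1 × 0.75119^1 = 0.373807
P(M+4) = 0.75119^2 = 0.564286
The M+4 peak is largest (0.564286); scaling to 100 gives 10.97 : 66.24 : 100.00.

10.97 : 66.24 : 100.00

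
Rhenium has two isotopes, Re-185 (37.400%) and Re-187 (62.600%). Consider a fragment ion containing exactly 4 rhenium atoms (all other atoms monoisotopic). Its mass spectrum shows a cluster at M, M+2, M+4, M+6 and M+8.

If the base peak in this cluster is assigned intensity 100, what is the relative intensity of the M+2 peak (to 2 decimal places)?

Term probabilities: M 0.0196, M+2 0.1310, M+4 0.3289, M+6 0.3670, M+8 0.1536. Base peak = M+6.
P(M+6) = C(4,3) × 0.37400^1 × 0.62600^3 = 4 × 0.3740 × 0.24531438 = 0.366990 (base)
P(M+2) = C(4,1) × 0.37400^3 × 0.62600^1 = 4 × 0.05231362 × 0.6260 = 0.130993
Relative intensity = 0.130993 / 0.366990 × 100 = 35.69

35.69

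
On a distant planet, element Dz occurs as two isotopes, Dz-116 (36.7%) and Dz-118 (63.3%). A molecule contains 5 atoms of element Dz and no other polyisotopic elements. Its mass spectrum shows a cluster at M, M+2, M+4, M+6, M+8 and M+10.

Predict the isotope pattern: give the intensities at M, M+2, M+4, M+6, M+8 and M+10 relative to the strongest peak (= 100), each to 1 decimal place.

Expanding (0.367 + 0.633)^5:
P(M) = 0.367^5 = 0.006658
P(M+2) = 5 × 0.367^4 × 0.633^1 = 0.057417
P(M+4) = 10 × 0.367^3 × 0.633^2 = 0.198064
P(M+6) = 10 × 0.367^2 × 0.633^3 = 0.341620
P(M+8) = 5 × 0.367^1 × 0.633^4 = 0.294612
P(M+10) = 0.633^5 = 0.101629
The M+6 peak is largest (0.341620); scaling to 100 gives 1.9 : 16.8 : 58.0 : 100.0 : 86.2 : 29.7.

1.9 : 16.8 : 58.0 : 100.0 : 86.2 : 29.7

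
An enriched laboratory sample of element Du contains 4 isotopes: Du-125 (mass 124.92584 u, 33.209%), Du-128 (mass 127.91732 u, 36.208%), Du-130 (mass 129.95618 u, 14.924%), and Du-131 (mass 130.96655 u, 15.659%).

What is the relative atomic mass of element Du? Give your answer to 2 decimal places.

127.71 u

Weight each isotope mass by its fractional abundance: 0.33209 × 124.92584 + 0.36208 × 127.91732 + 0.14924 × 129.95618 + 0.15659 × 130.96655
= 41.486622 + 46.316303 + 19.394660 + 20.508052 = 127.705637 u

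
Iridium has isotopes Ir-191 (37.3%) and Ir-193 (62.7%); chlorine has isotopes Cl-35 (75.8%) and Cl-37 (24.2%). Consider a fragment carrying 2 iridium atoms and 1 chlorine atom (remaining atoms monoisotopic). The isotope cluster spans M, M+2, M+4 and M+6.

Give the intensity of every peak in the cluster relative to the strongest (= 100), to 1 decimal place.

25.6 : 94.4 : 100.0 : 23.1

Iridium pattern (n=2): 0.139129 : 0.467742 : 0.393129
Chlorine pattern (n=1): 0.7580 : 0.2420
Convolve the two distributions (both contribute in 2-u steps):
  M: 0.139129×0.7580 = 0.105460
  M+2: 0.139129×0.2420 + 0.467742×0.7580 = 0.388218
  M+4: 0.467742×0.2420 + 0.393129×0.7580 = 0.411185
  M+6: 0.393129×0.2420 = 0.095137
Scale to base peak (0.411185) = 100: 25.6 : 94.4 : 100.0 : 23.1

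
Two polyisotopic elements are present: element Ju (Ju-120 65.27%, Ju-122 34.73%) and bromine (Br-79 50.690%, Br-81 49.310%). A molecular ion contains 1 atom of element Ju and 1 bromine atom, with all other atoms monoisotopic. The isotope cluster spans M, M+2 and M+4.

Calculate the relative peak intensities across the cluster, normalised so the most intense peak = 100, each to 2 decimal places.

66.45 : 100.00 : 34.40

Element Ju pattern (n=1): 0.6527 : 0.3473
Bromine pattern (n=1): 0.5069 : 0.4931
Convolve the two distributions (both contribute in 2-u steps):
  M: 0.6527×0.5069 = 0.330854
  M+2: 0.6527×0.4931 + 0.3473×0.5069 = 0.497893
  M+4: 0.3473×0.4931 = 0.171254
Scale to base peak (0.497893) = 100: 66.45 : 100.00 : 34.40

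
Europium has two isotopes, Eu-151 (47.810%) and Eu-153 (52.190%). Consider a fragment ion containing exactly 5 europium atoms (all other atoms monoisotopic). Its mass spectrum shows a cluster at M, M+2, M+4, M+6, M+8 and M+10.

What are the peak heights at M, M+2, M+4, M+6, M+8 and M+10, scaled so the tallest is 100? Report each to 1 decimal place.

7.7 : 42.0 : 91.6 : 100.0 : 54.6 : 11.9

The 5 Eu atoms are independent, so intensities follow the terms of (0.47810 + 0.52190)^5.
P(M) = 0.47810^5 = 0.024980
P(M+2) = 5 × 0.47810^4 × 0.52190^1 = 0.136343
P(M+4) = 10 × 0.47810^3 × 0.52190^2 = 0.297667
P(M+6) = 10 × 0.47810^2 × 0.52190^3 = 0.324937
P(M+8) = 5 × 0.47810^1 × 0.52190^4 = 0.177353
P(M+10) = 0.52190^5 = 0.038720
The M+6 peak is largest (0.324937); scaling to 100 gives 7.7 : 42.0 : 91.6 : 100.0 : 54.6 : 11.9.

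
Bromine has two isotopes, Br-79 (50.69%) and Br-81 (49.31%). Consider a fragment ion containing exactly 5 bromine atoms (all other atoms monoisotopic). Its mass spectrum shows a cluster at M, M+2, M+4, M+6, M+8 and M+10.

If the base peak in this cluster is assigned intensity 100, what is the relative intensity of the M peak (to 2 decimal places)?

Binomial terms of (0.5069 + 0.4931)^5: M 0.0335, M+2 0.1628, M+4 0.3167, M+6 0.3081, M+8 0.1498, M+10 0.0292 → M+4 is the base peak.
P(M+4) = C(5,2) × 0.5069^3 × 0.4931^2 = 10 × 0.13024674 × 0.24314761 = 0.316692 (base)
P(M) = C(5,0) × 0.5069^5 × 0.4931^0 = 1 × 0.03346659 × 1.0000 = 0.033467
Relative intensity = 0.033467 / 0.316692 × 100 = 10.57

10.57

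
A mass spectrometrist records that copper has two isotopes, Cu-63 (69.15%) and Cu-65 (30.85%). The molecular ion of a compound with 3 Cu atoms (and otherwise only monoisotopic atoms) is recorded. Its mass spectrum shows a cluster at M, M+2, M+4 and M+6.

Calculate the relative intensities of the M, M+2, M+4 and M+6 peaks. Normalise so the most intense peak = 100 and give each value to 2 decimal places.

74.72 : 100.00 : 44.61 : 6.63

Each Cu atom is independently Cu-63 (p = 0.6915) or Cu-65 (q = 0.3085); the cluster is the binomial expansion (p + q)^3.
P(M) = 0.6915^3 = 0.330656
P(M+2) = 3 × 0.6915^2 × 0.3085^1 = 0.442548
P(M+4) = 3 × 0.6915^1 × 0.3085^2 = 0.197435
P(M+6) = 0.3085^3 = 0.029361
The M+2 peak is largest (0.442548); scaling to 100 gives 74.72 : 100.00 : 44.61 : 6.63.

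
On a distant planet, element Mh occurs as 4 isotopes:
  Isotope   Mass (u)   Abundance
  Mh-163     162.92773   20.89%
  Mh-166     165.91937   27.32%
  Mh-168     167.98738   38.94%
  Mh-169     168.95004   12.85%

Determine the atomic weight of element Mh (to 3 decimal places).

The abundance-weighted mean is 0.2089 × 162.92773 + 0.2732 × 165.91937 + 0.3894 × 167.98738 + 0.1285 × 168.95004
= 34.035603 + 45.329172 + 65.414286 + 21.710080 = 166.489141 u

166.489 u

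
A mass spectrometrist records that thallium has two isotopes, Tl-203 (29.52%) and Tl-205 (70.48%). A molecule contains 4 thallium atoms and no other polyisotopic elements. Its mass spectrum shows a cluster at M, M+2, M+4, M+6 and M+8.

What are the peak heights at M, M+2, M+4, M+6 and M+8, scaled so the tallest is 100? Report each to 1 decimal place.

1.8 : 17.5 : 62.8 : 100.0 : 59.7

The 4 Tl atoms are independent, so intensities follow the terms of (0.2952 + 0.7048)^4.
P(M) = 0.2952^4 = 0.007594
P(M+2) = 4 × 0.2952^3 × 0.7048^1 = 0.072523
P(M+4) = 6 × 0.2952^2 × 0.7048^2 = 0.259726
P(M+6) = 4 × 0.2952^1 × 0.7048^3 = 0.413403
P(M+8) = 0.7048^4 = 0.246754
The M+6 peak is largest (0.413403); scaling to 100 gives 1.8 : 17.5 : 62.8 : 100.0 : 59.7.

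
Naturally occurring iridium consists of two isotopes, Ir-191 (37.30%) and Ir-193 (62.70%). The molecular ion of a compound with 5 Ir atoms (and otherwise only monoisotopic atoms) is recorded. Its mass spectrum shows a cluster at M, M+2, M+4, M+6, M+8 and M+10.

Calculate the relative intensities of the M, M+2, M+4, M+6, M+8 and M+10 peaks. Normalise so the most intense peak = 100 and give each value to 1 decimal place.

Each Ir atom is independently Ir-191 (p = 0.3730) or Ir-193 (q = 0.6270); the cluster is the binomial expansion (p + q)^5.
P(M) = 0.3730^5 = 0.007220
P(M+2) = 5 × 0.3730^4 × 0.6270^1 = 0.060684
P(M+4) = 10 × 0.3730^3 × 0.6270^2 = 0.204015
P(M+6) = 10 × 0.3730^2 × 0.6270^3 = 0.342942
P(M+8) = 5 × 0.3730^1 × 0.6270^4 = 0.288237
P(M+10) = 0.6270^5 = 0.096903
The M+6 peak is largest (0.342942); scaling to 100 gives 2.1 : 17.7 : 59.5 : 100.0 : 84.0 : 28.3.

2.1 : 17.7 : 59.5 : 100.0 : 84.0 : 28.3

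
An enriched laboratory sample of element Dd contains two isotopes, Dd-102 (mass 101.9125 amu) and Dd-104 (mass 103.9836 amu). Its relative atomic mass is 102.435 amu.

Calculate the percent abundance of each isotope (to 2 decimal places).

Dd-102: 74.77%, Dd-104: 25.23%

Let x be the fractional abundance of Dd-102; then Dd-104 has abundance 1 − x.
101.9125·x + 103.9836·(1 − x) = 102.435
(101.9125 − 103.9836)·x = 102.435 − 103.9836
x = -1.5486 / -2.0711 = 0.74772 → 74.77% Dd-102, 25.23% Dd-104.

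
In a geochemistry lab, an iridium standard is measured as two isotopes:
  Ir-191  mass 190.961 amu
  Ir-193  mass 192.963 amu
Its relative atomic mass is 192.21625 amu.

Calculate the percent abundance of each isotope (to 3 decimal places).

With x = fraction of Ir-191 (so Ir-193 is 1 − x):
190.961·x + 192.963·(1 − x) = 192.21625
(190.961 − 192.963)·x = 192.21625 − 192.963
x = -0.74675 / -2.002 = 0.37300 → 37.300% Ir-191, 62.700% Ir-193.

Ir-191: 37.300%, Ir-193: 62.700%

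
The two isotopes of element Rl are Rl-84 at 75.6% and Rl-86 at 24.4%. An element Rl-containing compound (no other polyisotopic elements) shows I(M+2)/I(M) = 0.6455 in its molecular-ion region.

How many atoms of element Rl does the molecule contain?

With n Rl atoms, P(M+2)/P(M) = C(n,1)·p^(n−1)q / p^n = n·q/p = n · 0.244/0.756.
n = 0.6455 × 0.756/0.244 = 2.00 ≈ 2

2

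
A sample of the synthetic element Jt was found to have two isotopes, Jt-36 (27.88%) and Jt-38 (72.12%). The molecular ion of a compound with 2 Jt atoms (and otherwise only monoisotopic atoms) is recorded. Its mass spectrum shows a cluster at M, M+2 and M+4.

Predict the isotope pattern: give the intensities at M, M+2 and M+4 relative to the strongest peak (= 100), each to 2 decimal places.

The 2 Jt atoms are independent, so intensities follow the terms of (0.2788 + 0.7212)^2.
P(M) = 0.2788^2 = 0.077729
P(M+2) = 2 × 0.2788^1 × 0.7212^1 = 0.402141
P(M+4) = 0.7212^2 = 0.520129
The M+4 peak is largest (0.520129); scaling to 100 gives 14.94 : 77.32 : 100.00.

14.94 : 77.32 : 100.00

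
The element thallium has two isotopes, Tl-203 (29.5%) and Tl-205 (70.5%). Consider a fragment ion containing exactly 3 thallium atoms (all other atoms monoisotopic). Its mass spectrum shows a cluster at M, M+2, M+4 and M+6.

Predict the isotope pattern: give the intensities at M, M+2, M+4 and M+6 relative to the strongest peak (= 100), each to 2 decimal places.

5.84 : 41.84 : 100.00 : 79.66

Expanding (0.295 + 0.705)^3:
P(M) = 0.295^3 = 0.025672
P(M+2) = 3 × 0.295^2 × 0.705^1 = 0.184058
P(M+4) = 3 × 0.295^1 × 0.705^2 = 0.439867
P(M+6) = 0.705^3 = 0.350403
The M+4 peak is largest (0.439867); scaling to 100 gives 5.84 : 41.84 : 100.00 : 79.66.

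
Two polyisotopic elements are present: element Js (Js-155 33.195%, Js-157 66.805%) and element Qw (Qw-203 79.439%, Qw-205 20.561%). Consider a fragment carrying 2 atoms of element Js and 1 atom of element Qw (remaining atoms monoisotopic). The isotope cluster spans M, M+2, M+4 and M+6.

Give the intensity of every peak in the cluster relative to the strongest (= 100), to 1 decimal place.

19.6 : 84.1 : 100.0 : 20.6

Element Js pattern (n=2): 0.1101908 : 0.4435184 : 0.4462908
Element Qw pattern (n=1): 0.79439 : 0.20561
Convolve the two distributions (both contribute in 2-u steps):
  M: 0.1101908×0.79439 = 0.087534
  M+2: 0.1101908×0.20561 + 0.4435184×0.79439 = 0.374983
  M+4: 0.4435184×0.20561 + 0.4462908×0.79439 = 0.445721
  M+6: 0.4462908×0.20561 = 0.091762
Scale to base peak (0.445721) = 100: 19.6 : 84.1 : 100.0 : 20.6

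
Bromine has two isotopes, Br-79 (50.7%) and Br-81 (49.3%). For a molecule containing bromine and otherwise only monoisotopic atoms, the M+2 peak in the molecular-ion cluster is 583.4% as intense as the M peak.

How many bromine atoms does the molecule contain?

6

With n Br atoms, P(M+2)/P(M) = C(n,1)·p^(n−1)q / p^n = n·q/p = n · 0.493/0.507.
n = 5.834 × 0.507/0.493 = 6.00 ≈ 6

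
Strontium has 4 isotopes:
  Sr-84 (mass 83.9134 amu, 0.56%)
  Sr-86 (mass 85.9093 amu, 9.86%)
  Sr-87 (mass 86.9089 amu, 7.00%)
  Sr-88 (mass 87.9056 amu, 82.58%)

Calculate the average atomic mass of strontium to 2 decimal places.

The abundance-weighted mean is 0.0056 × 83.9134 + 0.0986 × 85.9093 + 0.0700 × 86.9089 + 0.8258 × 87.9056
= 0.46992 + 8.47066 + 6.08362 + 72.59244 = 87.61664 amu

87.62 amu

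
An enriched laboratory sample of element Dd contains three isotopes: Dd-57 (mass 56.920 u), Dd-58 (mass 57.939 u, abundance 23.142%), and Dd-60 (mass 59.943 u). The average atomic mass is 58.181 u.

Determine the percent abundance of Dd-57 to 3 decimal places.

42.945%

The remaining 76.858% is split between Dd-57 (fraction x) and Dd-60 (fraction 0.76858 − x).
Substituting: 56.920x + 59.943(0.76858 − x) = 44.77275662
(56.920 − 59.943)x = -1.29823432  ⇒  x = 0.42945, y = 0.33913
Dd-57: 42.945%, Dd-60: 33.913%.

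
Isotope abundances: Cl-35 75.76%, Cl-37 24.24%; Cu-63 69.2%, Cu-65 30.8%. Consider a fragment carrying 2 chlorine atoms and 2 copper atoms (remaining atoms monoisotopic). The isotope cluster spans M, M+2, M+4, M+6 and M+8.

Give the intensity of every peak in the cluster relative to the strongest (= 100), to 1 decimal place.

65.4 : 100.0 : 56.9 : 14.2 : 1.3

Chlorine pattern (n=2): 0.57395776 : 0.36728448 : 0.05875776
Copper pattern (n=2): 0.478864 : 0.426272 : 0.094864
Convolve the two distributions (both contribute in 2-u steps):
  M: 0.57395776×0.478864 = 0.274848
  M+2: 0.57395776×0.426272 + 0.36728448×0.478864 = 0.420541
  M+4: 0.57395776×0.094864 + 0.36728448×0.426272 + 0.05875776×0.478864 = 0.239148
  M+6: 0.36728448×0.094864 + 0.05875776×0.426272 = 0.059889
  M+8: 0.05875776×0.094864 = 0.005574
Scale to base peak (0.420541) = 100: 65.4 : 100.0 : 56.9 : 14.2 : 1.3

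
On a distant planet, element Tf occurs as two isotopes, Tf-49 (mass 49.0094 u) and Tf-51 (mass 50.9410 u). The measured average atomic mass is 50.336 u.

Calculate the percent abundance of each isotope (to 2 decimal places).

Tf-49: 31.32%, Tf-51: 68.68%

Let x be the fractional abundance of Tf-49; then Tf-51 has abundance 1 − x.
49.0094·x + 50.9410·(1 − x) = 50.336
(49.0094 − 50.9410)·x = 50.336 − 50.9410
x = -0.6050 / -1.9316 = 0.31321 → 31.32% Tf-49, 68.68% Tf-51.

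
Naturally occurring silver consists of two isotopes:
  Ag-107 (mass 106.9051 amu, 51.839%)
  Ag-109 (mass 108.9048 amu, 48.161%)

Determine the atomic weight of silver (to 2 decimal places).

The abundance-weighted mean is 0.51839 × 106.9051 + 0.48161 × 108.9048
= 55.41853 + 52.44964 = 107.86817 amu

107.87 amu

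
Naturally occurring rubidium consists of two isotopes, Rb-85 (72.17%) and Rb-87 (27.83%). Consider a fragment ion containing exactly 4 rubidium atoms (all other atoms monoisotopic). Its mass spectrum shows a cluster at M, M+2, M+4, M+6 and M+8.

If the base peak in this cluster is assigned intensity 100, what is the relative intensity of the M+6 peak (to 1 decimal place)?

14.9

(0.7217 + 0.2783)^4 gives M 0.2713, M+2 0.4184, M+4 0.2420, M+6 0.0622, M+8 0.0060; the largest is M+2.
P(M+2) = C(4,1) × 0.7217^3 × 0.2783^1 = 4 × 0.37589809 × 0.2783 = 0.418450 (base)
P(M+6) = C(4,3) × 0.7217^1 × 0.2783^3 = 4 × 0.7217 × 0.02155458 = 0.062224
Relative intensity = 0.062224 / 0.418450 × 100 = 14.9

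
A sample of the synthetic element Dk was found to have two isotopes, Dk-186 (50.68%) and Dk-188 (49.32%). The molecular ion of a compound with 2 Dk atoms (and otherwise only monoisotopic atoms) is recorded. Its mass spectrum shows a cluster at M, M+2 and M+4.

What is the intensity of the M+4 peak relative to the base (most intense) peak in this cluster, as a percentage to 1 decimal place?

48.7%

Binomial terms of (0.5068 + 0.4932)^2: M 0.2568, M+2 0.4999, M+4 0.2432 → M+2 is the base peak.
P(M+2) = C(2,1) × 0.5068^1 × 0.4932^1 = 2 × 0.5068 × 0.4932 = 0.499908 (base)
P(M+4) = C(2,2) × 0.5068^0 × 0.4932^2 = 1 × 1.0000 × 0.24324624 = 0.243246
Relative intensity = 0.243246 / 0.499908 × 100 = 48.7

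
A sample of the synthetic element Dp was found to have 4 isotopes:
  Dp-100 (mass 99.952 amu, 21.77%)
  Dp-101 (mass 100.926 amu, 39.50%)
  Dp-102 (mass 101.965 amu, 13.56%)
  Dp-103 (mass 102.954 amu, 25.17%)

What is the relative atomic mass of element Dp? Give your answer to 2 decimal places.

101.37 amu

Average mass = Σ (abundance × isotope mass) = 0.2177 × 99.952 + 0.3950 × 100.926 + 0.1356 × 101.965 + 0.2517 × 102.954
= 21.7596 + 39.8658 + 13.8265 + 25.9135 = 101.3654 amu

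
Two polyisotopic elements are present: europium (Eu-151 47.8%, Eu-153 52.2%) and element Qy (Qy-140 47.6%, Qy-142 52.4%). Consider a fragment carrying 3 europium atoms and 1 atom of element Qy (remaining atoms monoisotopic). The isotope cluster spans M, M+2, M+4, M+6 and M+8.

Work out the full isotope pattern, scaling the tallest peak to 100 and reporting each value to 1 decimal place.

13.9 : 60.9 : 100.0 : 72.9 : 20.0

Europium pattern (n=3): 0.10921535 : 0.35780594 : 0.39074206 : 0.14223665
Element Qy pattern (n=1): 0.4760 : 0.5240
Convolve the two distributions (both contribute in 2-u steps):
  M: 0.10921535×0.4760 = 0.051987
  M+2: 0.10921535×0.5240 + 0.35780594×0.4760 = 0.227544
  M+4: 0.35780594×0.5240 + 0.39074206×0.4760 = 0.373484
  M+6: 0.39074206×0.5240 + 0.14223665×0.4760 = 0.272453
  M+8: 0.14223665×0.5240 = 0.074532
Scale to base peak (0.373484) = 100: 13.9 : 60.9 : 100.0 : 72.9 : 20.0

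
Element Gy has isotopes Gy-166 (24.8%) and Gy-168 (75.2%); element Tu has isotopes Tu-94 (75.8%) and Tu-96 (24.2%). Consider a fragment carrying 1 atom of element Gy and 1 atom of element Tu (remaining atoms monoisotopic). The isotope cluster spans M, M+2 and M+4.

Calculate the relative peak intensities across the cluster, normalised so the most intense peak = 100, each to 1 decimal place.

29.8 : 100.0 : 28.9

Element Gy pattern (n=1): 0.2480 : 0.7520
Element Tu pattern (n=1): 0.7580 : 0.2420
Convolve the two distributions (both contribute in 2-u steps):
  M: 0.2480×0.7580 = 0.187984
  M+2: 0.2480×0.2420 + 0.7520×0.7580 = 0.630032
  M+4: 0.7520×0.2420 = 0.181984
Scale to base peak (0.630032) = 100: 29.8 : 100.0 : 28.9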